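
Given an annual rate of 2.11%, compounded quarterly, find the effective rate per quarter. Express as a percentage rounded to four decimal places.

With a nominal annual rate compounded quarterly, the periodic rate is the nominal rate divided by 4.
i = 0.0211 / 4 = 0.0052750 = 0.5275%.

0.5275%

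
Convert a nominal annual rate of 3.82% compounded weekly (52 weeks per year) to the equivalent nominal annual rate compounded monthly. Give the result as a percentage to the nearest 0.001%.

EAR = (1 + 0.0382/52)^52 − 1 = 0.038924.
Solve (1 + r/12)^12 = 1.038924: r/12 = 1.038924^(1/12) − 1 = 0.003187, so r = 0.038247 = 3.825%.

3.825%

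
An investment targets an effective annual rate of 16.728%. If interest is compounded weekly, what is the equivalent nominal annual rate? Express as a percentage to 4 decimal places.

(1 + r/52)^52 − 1 = 0.16728, so 1 + r/52 = 1.16728^(1/52).
r/52 = 0.002979, so r = 0.154907 = 15.4907%.

15.4907%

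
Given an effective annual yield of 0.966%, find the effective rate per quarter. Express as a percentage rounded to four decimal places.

The per-quarter rate i satisfies (1 + i)^4 = 1 + 0.00966.
i = 1.00966^(1/4) − 1 = 0.0024063 = 0.2406%.

0.2406%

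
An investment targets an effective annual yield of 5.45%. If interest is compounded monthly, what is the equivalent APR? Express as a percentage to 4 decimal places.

5.3184%

(1 + r/12)^12 − 1 = 0.0545, so 1 + r/12 = 1.0545^(1/12).
r/12 = 0.004432, so r = 0.053184 = 5.3184%.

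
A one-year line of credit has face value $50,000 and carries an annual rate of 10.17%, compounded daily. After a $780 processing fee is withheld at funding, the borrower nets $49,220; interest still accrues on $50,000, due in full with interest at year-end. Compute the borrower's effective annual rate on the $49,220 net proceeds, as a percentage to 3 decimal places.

12.458%

Amount owed after one year: 50,000 × (1 + 0.1017/365)^365 = 50,000 × 1.107036 = $55,351.78.
Effective rate on net proceeds: 55,351.78 / 49,220 − 1 = 0.124579 = 12.458%.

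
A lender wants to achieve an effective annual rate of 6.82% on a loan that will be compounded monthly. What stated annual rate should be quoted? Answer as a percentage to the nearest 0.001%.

(1 + r/12)^12 − 1 = 0.0682, so 1 + r/12 = 1.0682^(1/12).
r/12 = 0.005513, so r = 0.066157 = 6.616%.

6.616%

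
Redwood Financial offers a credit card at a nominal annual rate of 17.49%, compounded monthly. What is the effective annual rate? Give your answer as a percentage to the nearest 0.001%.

18.962%

EAR = (1 + 0.1749/12)^12 − 1.
= 1.189624 − 1 = 18.962%.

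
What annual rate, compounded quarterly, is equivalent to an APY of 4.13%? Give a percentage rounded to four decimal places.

(1 + r/4)^4 − 1 = 0.0413, so 1 + r/4 = 1.0413^(1/4).
r/4 = 0.010169, so r = 0.040675 = 4.0675%.

4.0675%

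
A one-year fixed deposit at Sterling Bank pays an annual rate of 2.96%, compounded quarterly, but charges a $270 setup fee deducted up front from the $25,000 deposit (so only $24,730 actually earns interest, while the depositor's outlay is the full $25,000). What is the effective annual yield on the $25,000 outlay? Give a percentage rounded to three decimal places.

1.881%

Value after one year: 24,730 × (1 + 0.0296/4)^4 = 24,730 × 1.029930 = $25,470.17.
Effective yield on the $25,000 outlay: 25,470.17 / 25,000 − 1 = 0.018807 = 1.881%.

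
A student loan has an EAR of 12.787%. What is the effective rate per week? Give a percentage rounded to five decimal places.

0.23167%

The per-week rate i satisfies (1 + i)^52 = 1 + 0.12787.
i = 1.12787^(1/52) − 1 = 0.0023167 = 0.23167%.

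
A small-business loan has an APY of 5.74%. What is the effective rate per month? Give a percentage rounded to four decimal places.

0.4662%

The per-month rate i satisfies (1 + i)^12 = 1 + 0.0574.
i = 1.0574^(1/12) − 1 = 0.0046619 = 0.4662%.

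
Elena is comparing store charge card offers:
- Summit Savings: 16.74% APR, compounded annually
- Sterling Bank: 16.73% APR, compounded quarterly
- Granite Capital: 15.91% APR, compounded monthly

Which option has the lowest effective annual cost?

Summit Savings

Summit Savings: compounded annually, EAR = 16.740%
Sterling Bank: (1 + 0.1673/4)^4 − 1 = 17.809%
Granite Capital: (1 + 0.1591/12)^12 − 1 = 17.123%
The lowest effective annual rate is Summit Savings at 16.740%.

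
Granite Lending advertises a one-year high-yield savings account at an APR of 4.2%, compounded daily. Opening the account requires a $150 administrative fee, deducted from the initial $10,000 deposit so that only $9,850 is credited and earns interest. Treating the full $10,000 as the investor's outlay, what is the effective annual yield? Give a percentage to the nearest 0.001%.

2.725%

Value after one year: 9,850 × (1 + 0.042/365)^365 = 9,850 × 1.042892 = $10,272.49.
Effective yield on the $10,000 outlay: 10,272.49 / 10,000 − 1 = 0.027249 = 2.725%.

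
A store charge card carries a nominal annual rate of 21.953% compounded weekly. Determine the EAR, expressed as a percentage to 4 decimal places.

EAR = (1 + 0.21953/52)^52 − 1.
= (1 + 0.004222)^52 − 1 = 1.244916 − 1 = 24.4916%.

24.4916%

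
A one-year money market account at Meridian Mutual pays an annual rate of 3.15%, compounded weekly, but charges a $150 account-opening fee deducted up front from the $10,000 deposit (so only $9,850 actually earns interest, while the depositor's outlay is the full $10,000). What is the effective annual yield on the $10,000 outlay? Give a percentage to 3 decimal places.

1.651%

Value after one year: 9,850 × (1 + 0.0315/52)^52 = 9,850 × 1.031992 = $10,165.12.
Effective yield on the $10,000 outlay: 10,165.12 / 10,000 − 1 = 0.016512 = 1.651%.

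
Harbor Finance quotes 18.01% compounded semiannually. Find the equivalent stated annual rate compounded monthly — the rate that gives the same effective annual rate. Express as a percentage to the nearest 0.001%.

17.369%

EAR = (1 + 0.1801/2)^2 − 1 = 0.188209.
Solve (1 + r/12)^12 = 1.188209: r/12 = 1.188209^(1/12) − 1 = 0.014474, so r = 0.173692 = 17.369%.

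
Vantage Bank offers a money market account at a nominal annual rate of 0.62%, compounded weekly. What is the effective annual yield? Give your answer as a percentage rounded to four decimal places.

EAR = (1 + 0.0062/52)^52 − 1.
= 1.006219 − 1 = 0.6219%.

0.6219%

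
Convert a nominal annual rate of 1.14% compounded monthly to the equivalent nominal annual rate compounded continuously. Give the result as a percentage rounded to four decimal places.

EAR = (1 + 0.0114/12)^12 − 1 = 0.011460.
Equivalent continuous rate: r = ln(1 + 0.011460) = 0.011395 = 1.1395%.

1.1395%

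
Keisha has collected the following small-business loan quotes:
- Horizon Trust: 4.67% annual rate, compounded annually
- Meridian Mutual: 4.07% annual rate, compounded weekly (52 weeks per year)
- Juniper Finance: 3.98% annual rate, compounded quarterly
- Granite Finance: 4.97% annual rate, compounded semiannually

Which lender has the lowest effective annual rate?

Juniper Finance

Horizon Trust: compounded annually, EAR = 4.670%
Meridian Mutual: (1 + 0.0407/52)^52 − 1 = 4.152%
Juniper Finance: (1 + 0.0398/4)^4 − 1 = 4.040%
Granite Finance: (1 + 0.0497/2)^2 − 1 = 5.032%
The lowest effective annual rate is Juniper Finance at 4.040%.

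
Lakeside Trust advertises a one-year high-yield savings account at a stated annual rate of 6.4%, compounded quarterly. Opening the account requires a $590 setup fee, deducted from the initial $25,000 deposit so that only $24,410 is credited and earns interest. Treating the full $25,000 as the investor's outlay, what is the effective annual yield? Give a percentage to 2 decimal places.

Value after one year: 24,410 × (1 + 0.064/4)^4 = 24,410 × 1.065552 = $26,010.14.
Effective yield on the $25,000 outlay: 26,010.14 / 25,000 − 1 = 0.040405 = 4.04%.

4.04%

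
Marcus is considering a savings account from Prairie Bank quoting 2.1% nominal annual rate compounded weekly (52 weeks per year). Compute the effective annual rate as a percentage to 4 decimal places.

EAR = (1 + 0.021/52)^52 − 1.
= 1.021218 − 1 = 2.1218%.

2.1218%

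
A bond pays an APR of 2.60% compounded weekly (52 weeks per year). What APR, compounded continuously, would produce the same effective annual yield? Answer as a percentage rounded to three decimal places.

2.599%

EAR = (1 + 0.0260/52)^52 − 1 = 0.026334.
Equivalent continuous rate: r = ln(1 + 0.026334) = 0.025994 = 2.599%.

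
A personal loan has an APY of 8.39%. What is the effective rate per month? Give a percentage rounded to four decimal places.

The per-month rate i satisfies (1 + i)^12 = 1 + 0.0839.
i = 1.0839^(1/12) − 1 = 0.0067364 = 0.6736%.

0.6736%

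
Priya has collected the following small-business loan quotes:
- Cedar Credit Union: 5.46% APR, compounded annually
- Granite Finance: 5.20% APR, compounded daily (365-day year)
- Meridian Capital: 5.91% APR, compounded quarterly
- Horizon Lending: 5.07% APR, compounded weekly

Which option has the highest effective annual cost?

Meridian Capital

Cedar Credit Union: compounded annually, EAR = 5.460%
Granite Finance: (1 + 0.0520/365)^365 − 1 = 5.337%
Meridian Capital: (1 + 0.0591/4)^4 − 1 = 6.042%
Horizon Lending: (1 + 0.0507/52)^52 − 1 = 5.198%
The highest effective annual rate is Meridian Capital at 6.042%.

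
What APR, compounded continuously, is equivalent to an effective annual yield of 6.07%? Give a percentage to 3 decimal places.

5.893%

Continuous: nominal r satisfies e^r − 1 = 0.0607.
r = ln(1 + 0.0607) = ln(1.0607) = 0.058929 = 5.893%.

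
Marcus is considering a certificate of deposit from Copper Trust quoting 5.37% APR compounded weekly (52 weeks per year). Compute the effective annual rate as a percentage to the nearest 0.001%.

EAR = (1 + 0.0537/52)^52 − 1.
= 1.055139 − 1 = 5.514%.

5.514%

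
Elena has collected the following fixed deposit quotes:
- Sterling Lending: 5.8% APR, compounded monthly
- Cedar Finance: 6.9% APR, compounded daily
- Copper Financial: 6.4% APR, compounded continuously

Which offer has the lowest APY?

Sterling Lending: (1 + 0.058/12)^12 − 1 = 5.957%
Cedar Finance: (1 + 0.069/365)^365 − 1 = 7.143%
Copper Financial: e^0.064 − 1 = 6.609%
The lowest effective annual rate is Sterling Lending at 5.957%.

Sterling Lending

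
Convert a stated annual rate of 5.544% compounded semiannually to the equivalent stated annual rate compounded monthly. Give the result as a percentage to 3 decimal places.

EAR = (1 + 0.05544/2)^2 − 1 = 0.056208.
Solve (1 + r/12)^12 = 1.056208: r/12 = 1.056208^(1/12) − 1 = 0.004568, so r = 0.054810 = 5.481%.

5.481%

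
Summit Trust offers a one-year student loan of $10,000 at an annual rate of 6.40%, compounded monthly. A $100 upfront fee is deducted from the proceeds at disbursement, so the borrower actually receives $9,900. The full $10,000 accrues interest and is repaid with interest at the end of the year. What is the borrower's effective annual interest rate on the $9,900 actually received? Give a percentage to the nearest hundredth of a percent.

Amount owed after one year: 10,000 × (1 + 0.0640/12)^12 = 10,000 × 1.065911 = $10,659.11.
Effective rate on net proceeds: 10,659.11 / 9,900 − 1 = 0.076678 = 7.67%.

7.67%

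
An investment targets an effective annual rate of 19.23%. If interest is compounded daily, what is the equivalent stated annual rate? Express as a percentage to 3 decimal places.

(1 + r/365)^365 − 1 = 0.1923, so 1 + r/365 = 1.1923^(1/365).
r/365 = 0.000482, so r = 0.175927 = 17.593%.

17.593%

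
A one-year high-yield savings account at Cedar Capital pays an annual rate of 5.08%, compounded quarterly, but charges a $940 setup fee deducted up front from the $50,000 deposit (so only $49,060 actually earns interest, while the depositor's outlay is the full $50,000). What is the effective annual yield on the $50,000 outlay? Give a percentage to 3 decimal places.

Value after one year: 49,060 × (1 + 0.0508/4)^4 = 49,060 × 1.051776 = $51,600.13.
Effective yield on the $50,000 outlay: 51,600.13 / 50,000 − 1 = 0.032003 = 3.200%.

3.200%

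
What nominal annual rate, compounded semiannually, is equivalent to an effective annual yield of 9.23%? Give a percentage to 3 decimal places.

(1 + r/2)^2 − 1 = 0.0923, so 1 + r/2 = 1.0923^(1/2).
r/2 = 0.045132, so r = 0.090263 = 9.026%.

9.026%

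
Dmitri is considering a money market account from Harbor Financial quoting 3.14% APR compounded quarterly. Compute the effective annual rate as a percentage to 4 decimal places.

EAR = (1 + 0.0314/4)^4 − 1.
= (1 + 0.007850)^4 − 1 = 1.031772 − 1 = 3.1772%.

3.1772%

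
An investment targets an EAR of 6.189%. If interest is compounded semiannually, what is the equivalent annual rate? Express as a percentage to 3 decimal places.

(1 + r/2)^2 − 1 = 0.06189, so 1 + r/2 = 1.06189^(1/2).
r/2 = 0.030480, so r = 0.060961 = 6.096%.

6.096%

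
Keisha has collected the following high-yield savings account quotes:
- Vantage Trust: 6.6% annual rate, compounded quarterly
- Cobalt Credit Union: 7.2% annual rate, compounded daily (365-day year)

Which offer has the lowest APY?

Vantage Trust: (1 + 0.066/4)^4 − 1 = 6.765%
Cobalt Credit Union: (1 + 0.072/365)^365 − 1 = 7.465%
The lowest effective annual rate is Vantage Trust at 6.765%.

Vantage Trust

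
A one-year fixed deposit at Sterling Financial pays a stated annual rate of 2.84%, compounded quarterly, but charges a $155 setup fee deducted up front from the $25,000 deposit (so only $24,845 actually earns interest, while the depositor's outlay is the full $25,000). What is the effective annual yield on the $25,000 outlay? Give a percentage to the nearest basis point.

Value after one year: 24,845 × (1 + 0.0284/4)^4 = 24,845 × 1.028704 = $25,558.15.
Effective yield on the $25,000 outlay: 25,558.15 / 25,000 − 1 = 0.022326 = 2.23%.

2.23%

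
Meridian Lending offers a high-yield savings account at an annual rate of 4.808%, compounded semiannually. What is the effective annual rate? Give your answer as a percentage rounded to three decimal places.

4.866%

EAR = (1 + 0.04808/2)^2 − 1.
= 1.048658 − 1 = 4.866%.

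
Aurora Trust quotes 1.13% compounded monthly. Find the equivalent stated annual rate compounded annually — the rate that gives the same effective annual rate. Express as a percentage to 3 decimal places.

1.136%

EAR = (1 + 0.0113/12)^12 − 1 = 0.011359.
Compounded annually, the equivalent nominal rate is the EAR itself: 1.136%.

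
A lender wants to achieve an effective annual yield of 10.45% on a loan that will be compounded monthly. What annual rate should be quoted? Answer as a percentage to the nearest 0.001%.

(1 + r/12)^12 − 1 = 0.1045, so 1 + r/12 = 1.1045^(1/12).
r/12 = 0.008317, so r = 0.099806 = 9.981%.

9.981%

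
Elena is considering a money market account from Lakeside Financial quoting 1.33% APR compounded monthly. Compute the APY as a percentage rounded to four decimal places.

1.3381%

EAR = (1 + 0.0133/12)^12 − 1.
= 1.013381 − 1 = 1.3381%.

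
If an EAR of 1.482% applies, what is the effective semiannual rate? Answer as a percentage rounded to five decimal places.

The per-half-year rate i satisfies (1 + i)^2 = 1 + 0.01482.
i = 1.01482^(1/2) − 1 = 0.0073827 = 0.73827%.

0.73827%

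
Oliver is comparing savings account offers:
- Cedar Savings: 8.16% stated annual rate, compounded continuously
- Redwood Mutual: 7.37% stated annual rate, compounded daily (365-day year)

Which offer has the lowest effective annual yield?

Redwood Mutual

Cedar Savings: e^0.0816 − 1 = 8.502%
Redwood Mutual: (1 + 0.0737/365)^365 − 1 = 7.648%
The lowest effective annual rate is Redwood Mutual at 7.648%.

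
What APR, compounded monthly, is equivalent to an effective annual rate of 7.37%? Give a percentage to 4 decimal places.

(1 + r/12)^12 − 1 = 0.0737, so 1 + r/12 = 1.0737^(1/12).
r/12 = 0.005943, so r = 0.071322 = 7.1322%.

7.1322%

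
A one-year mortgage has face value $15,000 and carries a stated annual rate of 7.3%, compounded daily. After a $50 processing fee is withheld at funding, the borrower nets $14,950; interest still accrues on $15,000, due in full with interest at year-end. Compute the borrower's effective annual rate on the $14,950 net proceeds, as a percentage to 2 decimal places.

Amount owed after one year: 15,000 × (1 + 0.073/365)^365 = 15,000 × 1.075723 = $16,135.84.
Effective rate on net proceeds: 16,135.84 / 14,950 − 1 = 0.079320 = 7.93%.

7.93%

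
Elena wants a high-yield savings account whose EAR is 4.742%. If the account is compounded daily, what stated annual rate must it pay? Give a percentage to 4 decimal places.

4.6333%

(1 + r/365)^365 − 1 = 0.04742, so 1 + r/365 = 1.04742^(1/365).
r/365 = 0.000127, so r = 0.046333 = 4.6333%.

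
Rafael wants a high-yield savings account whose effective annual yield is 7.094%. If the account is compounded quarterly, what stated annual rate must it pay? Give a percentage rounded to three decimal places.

(1 + r/4)^4 − 1 = 0.07094, so 1 + r/4 = 1.07094^(1/4).
r/4 = 0.017282, so r = 0.069127 = 6.913%.

6.913%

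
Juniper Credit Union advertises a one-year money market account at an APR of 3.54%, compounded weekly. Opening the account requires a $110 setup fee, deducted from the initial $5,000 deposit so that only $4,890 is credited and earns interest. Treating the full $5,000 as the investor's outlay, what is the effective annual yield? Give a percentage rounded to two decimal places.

1.32%

Value after one year: 4,890 × (1 + 0.0354/52)^52 = 4,890 × 1.036022 = $5,066.15.
Effective yield on the $5,000 outlay: 5,066.15 / 5,000 − 1 = 0.013229 = 1.32%.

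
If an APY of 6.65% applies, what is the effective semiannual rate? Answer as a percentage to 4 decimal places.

The per-half-year rate i satisfies (1 + i)^2 = 1 + 0.0665.
i = 1.0665^(1/2) − 1 = 0.0327149 = 3.2715%.

3.2715%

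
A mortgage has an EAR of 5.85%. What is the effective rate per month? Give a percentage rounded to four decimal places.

The per-month rate i satisfies (1 + i)^12 = 1 + 0.0585.
i = 1.0585^(1/12) − 1 = 0.0047490 = 0.4749%.

0.4749%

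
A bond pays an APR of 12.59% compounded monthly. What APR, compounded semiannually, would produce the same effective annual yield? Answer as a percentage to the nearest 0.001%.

EAR = (1 + 0.1259/12)^12 − 1 = 0.133425.
Solve (1 + r/2)^2 = 1.133425: r/2 = 1.133425^(1/2) − 1 = 0.064624, so r = 0.129249 = 12.925%.

12.925%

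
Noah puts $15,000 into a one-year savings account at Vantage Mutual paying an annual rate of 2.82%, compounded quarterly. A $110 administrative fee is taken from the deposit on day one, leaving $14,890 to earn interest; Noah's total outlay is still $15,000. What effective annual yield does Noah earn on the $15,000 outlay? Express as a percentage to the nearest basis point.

Value after one year: 14,890 × (1 + 0.0282/4)^4 = 14,890 × 1.028500 = $15,314.36.
Effective yield on the $15,000 outlay: 15,314.36 / 15,000 − 1 = 0.020957 = 2.10%.

2.10%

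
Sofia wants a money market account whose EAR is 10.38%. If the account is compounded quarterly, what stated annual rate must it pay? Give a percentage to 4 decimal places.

9.9988%

(1 + r/4)^4 − 1 = 0.1038, so 1 + r/4 = 1.1038^(1/4).
r/4 = 0.024997, so r = 0.099988 = 9.9988%.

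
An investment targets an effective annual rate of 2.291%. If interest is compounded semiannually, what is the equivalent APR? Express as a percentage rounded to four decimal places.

2.2780%

(1 + r/2)^2 − 1 = 0.02291, so 1 + r/2 = 1.02291^(1/2).
r/2 = 0.011390, so r = 0.022780 = 2.2780%.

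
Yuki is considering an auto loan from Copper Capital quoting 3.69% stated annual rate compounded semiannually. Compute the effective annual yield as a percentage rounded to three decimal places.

EAR = (1 + 0.0369/2)^2 − 1.
= (1 + 0.018450)^2 − 1 = 1.037240 − 1 = 3.724%.

3.724%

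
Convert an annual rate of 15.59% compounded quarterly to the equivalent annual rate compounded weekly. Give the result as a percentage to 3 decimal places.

EAR = (1 + 0.1559/4)^4 − 1 = 0.165253.
Solve (1 + r/52)^52 = 1.165253: r/52 = 1.165253^(1/52) − 1 = 0.002945, so r = 0.153164 = 15.316%.

15.316%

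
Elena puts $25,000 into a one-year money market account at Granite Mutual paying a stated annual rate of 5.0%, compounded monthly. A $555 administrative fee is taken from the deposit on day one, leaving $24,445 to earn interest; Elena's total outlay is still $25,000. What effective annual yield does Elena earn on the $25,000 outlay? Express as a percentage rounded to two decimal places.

Value after one year: 24,445 × (1 + 0.050/12)^12 = 24,445 × 1.051162 = $25,695.65.
Effective yield on the $25,000 outlay: 25,695.65 / 25,000 − 1 = 0.027826 = 2.78%.

2.78%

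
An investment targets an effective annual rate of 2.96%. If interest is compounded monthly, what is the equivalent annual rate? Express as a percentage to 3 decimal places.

(1 + r/12)^12 − 1 = 0.0296, so 1 + r/12 = 1.0296^(1/12).
r/12 = 0.002434, so r = 0.029206 = 2.921%.

2.921%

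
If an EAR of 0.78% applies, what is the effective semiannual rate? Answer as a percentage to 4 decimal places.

0.3892%

The per-half-year rate i satisfies (1 + i)^2 = 1 + 0.0078.
i = 1.0078^(1/2) − 1 = 0.0038924 = 0.3892%.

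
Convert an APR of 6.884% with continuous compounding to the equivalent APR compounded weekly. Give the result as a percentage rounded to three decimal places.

6.889%

EAR under continuous compounding: e^0.06884 − 1 = 0.071265.
Solve (1 + r/52)^52 = 1.071265: r/52 = 1.071265^(1/52) − 1 = 0.001325, so r = 0.068886 = 6.889%.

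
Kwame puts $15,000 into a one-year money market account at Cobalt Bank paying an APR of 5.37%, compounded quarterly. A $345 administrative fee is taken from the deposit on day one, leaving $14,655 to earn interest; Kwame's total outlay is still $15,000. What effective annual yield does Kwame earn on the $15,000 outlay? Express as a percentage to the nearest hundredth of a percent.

3.05%

Value after one year: 14,655 × (1 + 0.0537/4)^4 = 14,655 × 1.054791 = $15,457.96.
Effective yield on the $15,000 outlay: 15,457.96 / 15,000 − 1 = 0.030531 = 3.05%.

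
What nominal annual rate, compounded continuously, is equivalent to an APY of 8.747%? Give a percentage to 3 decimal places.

Continuous: nominal r satisfies e^r − 1 = 0.08747.
r = ln(1 + 0.08747) = ln(1.08747) = 0.083854 = 8.385%.

8.385%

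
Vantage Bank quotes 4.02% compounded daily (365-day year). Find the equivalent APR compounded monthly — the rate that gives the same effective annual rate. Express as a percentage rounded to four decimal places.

EAR = (1 + 0.0402/365)^365 − 1 = 0.041017.
Solve (1 + r/12)^12 = 1.041017: r/12 = 1.041017^(1/12) − 1 = 0.003355, so r = 0.040265 = 4.0265%.

4.0265%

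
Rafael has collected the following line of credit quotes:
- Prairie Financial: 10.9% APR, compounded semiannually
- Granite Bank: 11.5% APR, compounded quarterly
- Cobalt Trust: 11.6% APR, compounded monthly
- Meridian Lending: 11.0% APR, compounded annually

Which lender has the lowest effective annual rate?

Meridian Lending

Prairie Financial: (1 + 0.109/2)^2 − 1 = 11.197%
Granite Bank: (1 + 0.115/4)^4 − 1 = 12.006%
Cobalt Trust: (1 + 0.116/12)^12 − 1 = 12.237%
Meridian Lending: compounded annually, EAR = 11.000%
The lowest effective annual rate is Meridian Lending at 11.000%.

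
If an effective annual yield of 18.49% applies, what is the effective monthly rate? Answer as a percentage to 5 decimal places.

The per-month rate i satisfies (1 + i)^12 = 1 + 0.1849.
i = 1.1849^(1/12) − 1 = 0.0142386 = 1.42386%.

1.42386%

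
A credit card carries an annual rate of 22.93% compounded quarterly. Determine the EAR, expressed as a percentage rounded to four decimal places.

24.9781%

EAR = (1 + 0.2293/4)^4 − 1.
= 1.249781 − 1 = 24.9781%.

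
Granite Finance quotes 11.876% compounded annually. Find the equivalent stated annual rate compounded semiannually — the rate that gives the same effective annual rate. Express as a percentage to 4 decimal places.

Compounded annually, EAR = nominal = 0.118760.
Solve (1 + r/2)^2 = 1.118760: r/2 = 1.118760^(1/2) − 1 = 0.057715, so r = 0.115429 = 11.5429%.

11.5429%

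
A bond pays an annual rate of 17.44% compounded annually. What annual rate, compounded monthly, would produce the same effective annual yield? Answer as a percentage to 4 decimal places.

Compounded annually, EAR = nominal = 0.174400.
Solve (1 + r/12)^12 = 1.174400: r/12 = 1.174400^(1/12) − 1 = 0.013487, so r = 0.161839 = 16.1839%.

16.1839%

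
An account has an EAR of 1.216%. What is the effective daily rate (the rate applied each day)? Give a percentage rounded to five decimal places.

The per-day rate i satisfies (1 + i)^365 = 1 + 0.01216.
i = 1.01216^(1/365) − 1 = 0.0000331 = 0.00331%.

0.00331%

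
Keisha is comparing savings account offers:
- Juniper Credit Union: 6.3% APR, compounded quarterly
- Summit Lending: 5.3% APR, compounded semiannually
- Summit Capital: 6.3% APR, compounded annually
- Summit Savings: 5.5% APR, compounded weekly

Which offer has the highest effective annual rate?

Juniper Credit Union: (1 + 0.063/4)^4 − 1 = 6.450%
Summit Lending: (1 + 0.053/2)^2 − 1 = 5.370%
Summit Capital: compounded annually, EAR = 6.300%
Summit Savings: (1 + 0.055/52)^52 − 1 = 5.651%
The highest effective annual rate is Juniper Credit Union at 6.450%.

Juniper Credit Union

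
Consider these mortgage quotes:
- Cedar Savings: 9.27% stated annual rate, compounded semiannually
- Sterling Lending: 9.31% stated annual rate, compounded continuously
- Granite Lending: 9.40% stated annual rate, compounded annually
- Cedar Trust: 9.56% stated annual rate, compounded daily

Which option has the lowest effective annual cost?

Granite Lending

Cedar Savings: (1 + 0.0927/2)^2 − 1 = 9.485%
Sterling Lending: e^0.0931 − 1 = 9.757%
Granite Lending: compounded annually, EAR = 9.400%
Cedar Trust: (1 + 0.0956/365)^365 − 1 = 10.031%
The lowest effective annual rate is Granite Lending at 9.400%.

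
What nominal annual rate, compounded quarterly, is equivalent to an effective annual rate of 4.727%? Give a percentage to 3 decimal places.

4.645%

(1 + r/4)^4 − 1 = 0.04727, so 1 + r/4 = 1.04727^(1/4).
r/4 = 0.011614, so r = 0.046454 = 4.645%.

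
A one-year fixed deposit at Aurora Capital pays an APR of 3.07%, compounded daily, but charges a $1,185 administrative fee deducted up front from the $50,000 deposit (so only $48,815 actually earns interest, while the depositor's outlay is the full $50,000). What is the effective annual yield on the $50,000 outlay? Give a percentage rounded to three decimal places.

0.674%

Value after one year: 48,815 × (1 + 0.0307/365)^365 = 48,815 × 1.031175 = $50,336.80.
Effective yield on the $50,000 outlay: 50,336.80 / 50,000 − 1 = 0.006736 = 0.674%.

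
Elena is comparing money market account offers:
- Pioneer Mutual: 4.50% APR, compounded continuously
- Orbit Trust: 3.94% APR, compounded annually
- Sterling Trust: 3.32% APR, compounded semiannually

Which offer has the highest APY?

Pioneer Mutual: e^0.0450 − 1 = 4.603%
Orbit Trust: compounded annually, EAR = 3.940%
Sterling Trust: (1 + 0.0332/2)^2 − 1 = 3.348%
The highest effective annual rate is Pioneer Mutual at 4.603%.

Pioneer Mutual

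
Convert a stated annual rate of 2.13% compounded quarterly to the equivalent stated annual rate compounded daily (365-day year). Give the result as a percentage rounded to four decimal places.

2.1244%

EAR = (1 + 0.0213/4)^4 − 1 = 0.021471.
Solve (1 + r/365)^365 = 1.021471: r/365 = 1.021471^(1/365) − 1 = 0.000058, so r = 0.021244 = 2.1244%.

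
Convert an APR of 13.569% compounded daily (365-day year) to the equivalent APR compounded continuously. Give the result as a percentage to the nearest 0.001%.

13.566%

EAR = (1 + 0.13569/365)^365 − 1 = 0.145298.
Equivalent continuous rate: r = ln(1 + 0.145298) = 0.135665 = 13.566%.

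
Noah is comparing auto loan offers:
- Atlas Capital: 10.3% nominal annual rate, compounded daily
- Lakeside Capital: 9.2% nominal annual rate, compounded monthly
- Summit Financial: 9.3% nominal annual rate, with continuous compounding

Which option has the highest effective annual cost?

Atlas Capital: (1 + 0.103/365)^365 − 1 = 10.848%
Lakeside Capital: (1 + 0.092/12)^12 − 1 = 9.598%
Summit Financial: e^0.093 − 1 = 9.746%
The highest effective annual rate is Atlas Capital at 10.848%.

Atlas Capital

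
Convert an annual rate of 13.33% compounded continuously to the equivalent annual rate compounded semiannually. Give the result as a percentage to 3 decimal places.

13.784%

EAR under continuous compounding: e^0.1333 − 1 = 0.142593.
Solve (1 + r/2)^2 = 1.142593: r/2 = 1.142593^(1/2) − 1 = 0.068921, so r = 0.137843 = 13.784%.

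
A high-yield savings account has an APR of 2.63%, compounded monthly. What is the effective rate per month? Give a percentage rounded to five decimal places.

0.21917%

With a nominal annual rate compounded monthly, the periodic rate is the nominal rate divided by 12.
i = 0.0263 / 12 = 0.0021917 = 0.21917%.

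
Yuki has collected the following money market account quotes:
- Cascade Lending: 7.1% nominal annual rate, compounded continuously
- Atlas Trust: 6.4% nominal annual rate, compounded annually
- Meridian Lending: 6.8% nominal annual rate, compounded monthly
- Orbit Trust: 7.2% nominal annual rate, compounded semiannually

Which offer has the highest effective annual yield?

Cascade Lending

Cascade Lending: e^0.071 − 1 = 7.358%
Atlas Trust: compounded annually, EAR = 6.400%
Meridian Lending: (1 + 0.068/12)^12 − 1 = 7.016%
Orbit Trust: (1 + 0.072/2)^2 − 1 = 7.330%
The highest effective annual rate is Cascade Lending at 7.358%.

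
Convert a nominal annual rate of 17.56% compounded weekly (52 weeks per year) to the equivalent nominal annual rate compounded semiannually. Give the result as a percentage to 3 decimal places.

EAR = (1 + 0.1756/52)^52 − 1 = 0.191609.
Solve (1 + r/2)^2 = 1.191609: r/2 = 1.191609^(1/2) − 1 = 0.091608, so r = 0.183217 = 18.322%.

18.322%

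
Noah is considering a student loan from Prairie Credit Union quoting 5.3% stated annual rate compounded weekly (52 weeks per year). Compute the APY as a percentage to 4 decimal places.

5.4401%

EAR = (1 + 0.053/52)^52 − 1.
= (1 + 0.001019)^52 − 1 = 1.054401 − 1 = 5.4401%.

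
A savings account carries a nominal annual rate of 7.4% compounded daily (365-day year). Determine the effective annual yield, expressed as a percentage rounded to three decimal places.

EAR = (1 + 0.074/365)^365 − 1.
= (1 + 0.000203)^365 − 1 = 1.076799 − 1 = 7.680%.

7.680%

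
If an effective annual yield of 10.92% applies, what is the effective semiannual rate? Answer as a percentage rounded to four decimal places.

The per-half-year rate i satisfies (1 + i)^2 = 1 + 0.1092.
i = 1.1092^(1/2) − 1 = 0.0531856 = 5.3186%.

5.3186%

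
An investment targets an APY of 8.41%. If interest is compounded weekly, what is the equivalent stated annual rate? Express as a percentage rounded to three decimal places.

8.081%

(1 + r/52)^52 − 1 = 0.0841, so 1 + r/52 = 1.0841^(1/52).
r/52 = 0.001554, so r = 0.080813 = 8.081%.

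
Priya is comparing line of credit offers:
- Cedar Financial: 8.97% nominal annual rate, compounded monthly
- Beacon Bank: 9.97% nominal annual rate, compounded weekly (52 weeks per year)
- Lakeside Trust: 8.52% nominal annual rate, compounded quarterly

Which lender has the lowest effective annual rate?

Cedar Financial: (1 + 0.0897/12)^12 − 1 = 9.348%
Beacon Bank: (1 + 0.0997/52)^52 − 1 = 10.473%
Lakeside Trust: (1 + 0.0852/4)^4 − 1 = 8.796%
The lowest effective annual rate is Lakeside Trust at 8.796%.

Lakeside Trust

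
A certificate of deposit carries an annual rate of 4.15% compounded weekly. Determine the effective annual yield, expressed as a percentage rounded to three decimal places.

4.236%

EAR = (1 + 0.0415/52)^52 − 1.
= 1.042356 − 1 = 4.236%.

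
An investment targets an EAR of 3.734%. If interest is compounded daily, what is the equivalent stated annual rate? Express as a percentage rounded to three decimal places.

3.666%

(1 + r/365)^365 − 1 = 0.03734, so 1 + r/365 = 1.03734^(1/365).
r/365 = 0.000100, so r = 0.036662 = 3.666%.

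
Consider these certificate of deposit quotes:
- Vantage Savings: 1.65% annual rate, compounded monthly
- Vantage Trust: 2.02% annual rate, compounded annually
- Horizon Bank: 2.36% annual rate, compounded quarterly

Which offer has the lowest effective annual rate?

Vantage Savings: (1 + 0.0165/12)^12 − 1 = 1.663%
Vantage Trust: compounded annually, EAR = 2.020%
Horizon Bank: (1 + 0.0236/4)^4 − 1 = 2.381%
The lowest effective annual rate is Vantage Savings at 1.663%.

Vantage Savings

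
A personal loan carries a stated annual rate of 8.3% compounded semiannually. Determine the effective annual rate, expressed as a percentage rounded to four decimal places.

8.4722%

EAR = (1 + 0.083/2)^2 − 1.
= (1 + 0.041500)^2 − 1 = 1.084722 − 1 = 8.4722%.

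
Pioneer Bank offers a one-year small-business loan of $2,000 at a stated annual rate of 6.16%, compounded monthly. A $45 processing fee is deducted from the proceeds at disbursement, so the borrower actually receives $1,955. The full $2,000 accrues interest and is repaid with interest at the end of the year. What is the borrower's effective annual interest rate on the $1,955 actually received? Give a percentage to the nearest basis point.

8.78%

Amount owed after one year: 2,000 × (1 + 0.0616/12)^12 = 2,000 × 1.063369 = $2,126.74.
Effective rate on net proceeds: 2,126.74 / 1,955 − 1 = 0.087846 = 8.78%.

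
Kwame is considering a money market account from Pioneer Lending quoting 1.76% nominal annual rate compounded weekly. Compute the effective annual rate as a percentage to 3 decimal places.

EAR = (1 + 0.0176/52)^52 − 1.
= (1 + 0.000338)^52 − 1 = 1.017753 − 1 = 1.775%.

1.775%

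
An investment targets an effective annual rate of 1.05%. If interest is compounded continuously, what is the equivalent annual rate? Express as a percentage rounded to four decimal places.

Continuous: nominal r satisfies e^r − 1 = 0.0105.
r = ln(1 + 0.0105) = ln(1.0105) = 0.010445 = 1.0445%.

1.0445%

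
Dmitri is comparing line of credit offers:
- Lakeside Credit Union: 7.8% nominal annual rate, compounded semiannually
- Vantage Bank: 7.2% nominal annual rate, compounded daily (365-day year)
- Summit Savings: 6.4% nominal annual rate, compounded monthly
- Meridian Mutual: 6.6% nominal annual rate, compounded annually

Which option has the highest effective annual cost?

Lakeside Credit Union: (1 + 0.078/2)^2 − 1 = 7.952%
Vantage Bank: (1 + 0.072/365)^365 − 1 = 7.465%
Summit Savings: (1 + 0.064/12)^12 − 1 = 6.591%
Meridian Mutual: compounded annually, EAR = 6.600%
The highest effective annual rate is Lakeside Credit Union at 7.952%.

Lakeside Credit Union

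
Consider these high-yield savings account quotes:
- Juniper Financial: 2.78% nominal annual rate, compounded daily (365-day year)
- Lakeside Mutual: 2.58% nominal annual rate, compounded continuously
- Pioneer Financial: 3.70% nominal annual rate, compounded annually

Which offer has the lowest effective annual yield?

Juniper Financial: (1 + 0.0278/365)^365 − 1 = 2.819%
Lakeside Mutual: e^0.0258 − 1 = 2.614%
Pioneer Financial: compounded annually, EAR = 3.700%
The lowest effective annual rate is Lakeside Mutual at 2.614%.

Lakeside Mutual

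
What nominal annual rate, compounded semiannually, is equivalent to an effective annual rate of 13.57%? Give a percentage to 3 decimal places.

13.138%

(1 + r/2)^2 − 1 = 0.1357, so 1 + r/2 = 1.1357^(1/2).
r/2 = 0.065692, so r = 0.131385 = 13.138%.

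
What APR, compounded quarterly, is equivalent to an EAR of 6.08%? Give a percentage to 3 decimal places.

5.946%

(1 + r/4)^4 − 1 = 0.0608, so 1 + r/4 = 1.0608^(1/4).
r/4 = 0.014865, so r = 0.059461 = 5.946%.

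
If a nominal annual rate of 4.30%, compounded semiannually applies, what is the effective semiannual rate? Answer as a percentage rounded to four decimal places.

With a nominal annual rate compounded semiannually, the periodic rate is the nominal rate divided by 2.
i = 0.0430 / 2 = 0.0215000 = 2.1500%.

2.1500%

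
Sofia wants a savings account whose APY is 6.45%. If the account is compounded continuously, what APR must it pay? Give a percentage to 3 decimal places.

Continuous: nominal r satisfies e^r − 1 = 0.0645.
r = ln(1 + 0.0645) = ln(1.0645) = 0.062505 = 6.251%.

6.251%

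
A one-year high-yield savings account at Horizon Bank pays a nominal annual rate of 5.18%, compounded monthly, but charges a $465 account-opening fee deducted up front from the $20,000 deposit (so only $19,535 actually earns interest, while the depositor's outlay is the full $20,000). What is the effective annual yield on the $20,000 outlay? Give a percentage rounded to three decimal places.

2.856%

Value after one year: 19,535 × (1 + 0.0518/12)^12 = 19,535 × 1.053048 = $20,571.29.
Effective yield on the $20,000 outlay: 20,571.29 / 20,000 − 1 = 0.028564 = 2.856%.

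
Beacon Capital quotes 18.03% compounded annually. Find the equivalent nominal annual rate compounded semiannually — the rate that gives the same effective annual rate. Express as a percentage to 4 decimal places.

Compounded annually, EAR = nominal = 0.180300.
Solve (1 + r/2)^2 = 1.180300: r/2 = 1.180300^(1/2) − 1 = 0.086416, so r = 0.172832 = 17.2832%.

17.2832%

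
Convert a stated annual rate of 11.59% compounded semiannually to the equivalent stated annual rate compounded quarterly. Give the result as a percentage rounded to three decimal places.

EAR = (1 + 0.1159/2)^2 − 1 = 0.119258.
Solve (1 + r/4)^4 = 1.119258: r/4 = 1.119258^(1/4) − 1 = 0.028567, so r = 0.114268 = 11.427%.

11.427%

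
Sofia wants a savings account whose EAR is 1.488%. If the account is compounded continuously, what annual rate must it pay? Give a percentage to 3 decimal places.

Continuous: nominal r satisfies e^r − 1 = 0.01488.
r = ln(1 + 0.01488) = ln(1.01488) = 0.014770 = 1.477%.

1.477%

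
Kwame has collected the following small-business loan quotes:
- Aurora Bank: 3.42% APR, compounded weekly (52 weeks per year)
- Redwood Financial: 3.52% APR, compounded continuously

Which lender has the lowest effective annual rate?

Aurora Bank

Aurora Bank: (1 + 0.0342/52)^52 − 1 = 3.478%
Redwood Financial: e^0.0352 − 1 = 3.583%
The lowest effective annual rate is Aurora Bank at 3.478%.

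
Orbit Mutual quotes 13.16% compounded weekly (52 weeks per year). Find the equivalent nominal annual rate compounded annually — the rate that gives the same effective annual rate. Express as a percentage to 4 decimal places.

EAR = (1 + 0.1316/52)^52 − 1 = 0.140462.
Compounded annually, the equivalent nominal rate is the EAR itself: 14.0462%.

14.0462%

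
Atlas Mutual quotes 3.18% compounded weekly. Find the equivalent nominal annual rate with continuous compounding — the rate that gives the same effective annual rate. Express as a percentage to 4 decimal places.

3.1790%

EAR = (1 + 0.0318/52)^52 − 1 = 0.032301.
Equivalent continuous rate: r = ln(1 + 0.032301) = 0.031790 = 3.1790%.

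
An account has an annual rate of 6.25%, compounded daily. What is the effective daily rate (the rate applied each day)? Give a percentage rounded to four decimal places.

With a nominal annual rate compounded daily, the periodic rate is the nominal rate divided by 365.
i = 0.0625 / 365 = 0.0001712 = 0.0171%.

0.0171%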